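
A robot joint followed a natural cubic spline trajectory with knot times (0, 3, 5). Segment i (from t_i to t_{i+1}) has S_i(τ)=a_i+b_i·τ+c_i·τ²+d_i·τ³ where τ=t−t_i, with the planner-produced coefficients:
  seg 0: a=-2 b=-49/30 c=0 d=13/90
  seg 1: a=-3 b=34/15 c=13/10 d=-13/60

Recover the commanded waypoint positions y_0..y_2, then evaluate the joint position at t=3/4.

y_0 = S_0(0) = a_0 = -2
y_1 = S_1(0) = a_1 = -3
y_2 = S_1(2) = 5
t_q=3/4 is in segment 0 (τ=3/4); S_0(τ)=-405/128

y_0=-2 y_1=-3 y_2=5
S(3/4) = -405/128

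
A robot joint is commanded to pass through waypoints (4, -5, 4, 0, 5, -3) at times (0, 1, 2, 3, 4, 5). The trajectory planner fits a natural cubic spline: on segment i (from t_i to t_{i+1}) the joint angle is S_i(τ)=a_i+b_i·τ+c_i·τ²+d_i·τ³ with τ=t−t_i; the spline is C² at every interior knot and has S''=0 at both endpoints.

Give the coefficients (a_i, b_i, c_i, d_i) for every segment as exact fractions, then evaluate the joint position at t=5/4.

  seg 0: a=4 b=-3133/209 c=0 d=1252/209
  seg 1: a=-5 b=623/209 c=3756/209 d=-2498/209
  seg 2: a=4 b=641/209 c=-3738/209 d=119/11
  seg 3: a=0 b=-52/209 c=3045/209 d=-1948/209
  seg 4: a=5 b=194/209 c=-2799/209 d=933/209
S(5/4) = -22193/6688

Δ: Δ0=-9, Δ1=9, Δ2=-4, Δ3=5, Δ4=-8
row 1: diag=4, rhs=108; c'=1/4, d'=27
row 2: denom=4−1·1/4=15/4; d'=(-78−1·27)/(15/4)=-28
row 3: denom=4−1·4/15=56/15; d'=(54−1·-28)/(56/15)=615/28
row 4: denom=4−1·15/56=209/56; d'=(-78−1·615/28)/(209/56)=-5598/209
back: M4=-5598/209
back: M3=615/28−15/56·-5598/209=6090/209
back: M2=-28−4/15·6090/209=-7476/209
back: M1=27−1/4·-7476/209=7512/209
M: M0=0, M1=7512/209, M2=-7476/209, M3=6090/209, M4=-5598/209, M5=0
seg 0: a=4, c=M0/2=0, d=(M1−M0)/(6·1)=1252/209, b=Δ0−h0·(2M0+M1)/6=-3133/209
seg 1: a=-5, c=M1/2=3756/209, d=(M2−M1)/(6·1)=-2498/209, b=Δ1−h1·(2M1+M2)/6=623/209
seg 2: a=4, c=M2/2=-3738/209, d=(M3−M2)/(6·1)=119/11, b=Δ2−h2·(2M2+M3)/6=641/209
seg 3: a=0, c=M3/2=3045/209, d=(M4−M3)/(6·1)=-1948/209, b=Δ3−h3·(2M3+M4)/6=-52/209
seg 4: a=5, c=M4/2=-2799/209, d=(M5−M4)/(6·1)=933/209, b=Δ4−h4·(2M4+M5)/6=194/209
t_q=5/4 → seg 1, τ=1/4; S=-5+623/209·τ+3756/209·τ²+-2498/209·τ³=-22193/6688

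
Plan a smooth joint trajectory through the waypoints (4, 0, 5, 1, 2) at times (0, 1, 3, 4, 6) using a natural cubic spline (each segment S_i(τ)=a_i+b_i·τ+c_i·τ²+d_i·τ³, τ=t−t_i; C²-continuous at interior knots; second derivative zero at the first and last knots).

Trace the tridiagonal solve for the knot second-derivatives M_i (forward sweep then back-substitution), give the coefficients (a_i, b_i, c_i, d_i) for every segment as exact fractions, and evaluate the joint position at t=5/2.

  seg 0: a=4 b=-2117/372 c=0 d=629/372
  seg 1: a=0 b=-115/186 c=629/124 d=-1307/744
  seg 2: a=5 b=-131/93 c=-339/62 d=535/186
  seg 3: a=1 b=-691/186 c=98/31 d=-49/93
S(5/2) = 9041/1984

Δ: Δ0=-4, Δ1=5/2, Δ2=-4, Δ3=1/2
row 1: diag=6, rhs=39; c'=1/3, d'=13/2
row 2: denom=6−2·1/3=16/3; d'=(-39−2·13/2)/(16/3)=-39/4
row 3: denom=6−1·3/16=93/16; d'=(27−1·-39/4)/(93/16)=196/31
back: M3=196/31
back: M2=-39/4−3/16·196/31=-339/31
back: M1=13/2−1/3·-339/31=629/62
M: M0=0, M1=629/62, M2=-339/31, M3=196/31, M4=0
seg 0: a=4, c=M0/2=0, d=(M1−M0)/(6·1)=629/372, b=Δ0−h0·(2M0+M1)/6=-2117/372
seg 1: a=0, c=M1/2=629/124, d=(M2−M1)/(6·2)=-1307/744, b=Δ1−h1·(2M1+M2)/6=-115/186
seg 2: a=5, c=M2/2=-339/62, d=(M3−M2)/(6·1)=535/186, b=Δ2−h2·(2M2+M3)/6=-131/93
seg 3: a=1, c=M3/2=98/31, d=(M4−M3)/(6·2)=-49/93, b=Δ3−h3·(2M3+M4)/6=-691/186
t_q=5/2 → seg 1, τ=3/2; S=0+-115/186·τ+629/124·τ²+-1307/744·τ³=9041/1984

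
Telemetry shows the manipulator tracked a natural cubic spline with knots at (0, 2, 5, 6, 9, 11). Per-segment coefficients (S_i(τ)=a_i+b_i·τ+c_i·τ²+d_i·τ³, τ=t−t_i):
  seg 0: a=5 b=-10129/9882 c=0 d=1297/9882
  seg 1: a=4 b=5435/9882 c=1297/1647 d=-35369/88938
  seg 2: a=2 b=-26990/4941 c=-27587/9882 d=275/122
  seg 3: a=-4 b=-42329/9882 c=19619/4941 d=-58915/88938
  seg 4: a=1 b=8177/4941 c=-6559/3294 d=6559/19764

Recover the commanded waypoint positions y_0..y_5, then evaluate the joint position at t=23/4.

y_0 = S_0(0) = a_0 = 5
y_1 = S_1(0) = a_1 = 4
y_2 = S_2(0) = a_2 = 2
y_3 = S_3(0) = a_3 = -4
y_4 = S_4(0) = a_4 = 1
y_5 = S_4(2) = -1
t_q=23/4 is in segment 2 (τ=3/4); S_2(τ)=-572617/210816

y_0=5 y_1=4 y_2=2 y_3=-4 y_4=1 y_5=-1
S(23/4) = -572617/210816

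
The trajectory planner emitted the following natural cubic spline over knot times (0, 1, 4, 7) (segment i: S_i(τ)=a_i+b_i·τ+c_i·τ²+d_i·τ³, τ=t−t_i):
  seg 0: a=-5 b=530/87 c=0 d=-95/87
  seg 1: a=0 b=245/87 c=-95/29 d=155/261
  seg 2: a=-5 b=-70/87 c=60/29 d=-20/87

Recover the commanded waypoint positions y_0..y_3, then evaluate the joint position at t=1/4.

y_0 = S_0(0) = a_0 = -5
y_1 = S_1(0) = a_1 = 0
y_2 = S_2(0) = a_2 = -5
y_3 = S_2(3) = 5
t_q=1/4 is in segment 0 (τ=1/4); S_0(τ)=-6485/1856

y_0=-5 y_1=0 y_2=-5 y_3=5
S(1/4) = -6485/1856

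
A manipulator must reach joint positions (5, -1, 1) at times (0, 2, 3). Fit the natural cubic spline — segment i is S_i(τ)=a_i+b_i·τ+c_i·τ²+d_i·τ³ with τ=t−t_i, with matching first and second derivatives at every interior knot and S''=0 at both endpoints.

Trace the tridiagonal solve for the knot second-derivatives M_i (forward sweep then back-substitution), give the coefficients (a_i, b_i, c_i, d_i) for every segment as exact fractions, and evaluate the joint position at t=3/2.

Δ: Δ0=-3, Δ1=2
row 1: diag=6, rhs=30; c'=1/6, d'=5
back: M1=5
M: M0=0, M1=5, M2=0
seg 0: a=5, c=M0/2=0, d=(M1−M0)/(6·2)=5/12, b=Δ0−h0·(2M0+M1)/6=-14/3
seg 1: a=-1, c=M1/2=5/2, d=(M2−M1)/(6·1)=-5/6, b=Δ1−h1·(2M1+M2)/6=1/3
t_q=3/2 → seg 0, τ=3/2; S=5+-14/3·τ+0·τ²+5/12·τ³=-19/32

  seg 0: a=5 b=-14/3 c=0 d=5/12
  seg 1: a=-1 b=1/3 c=5/2 d=-5/6
S(3/2) = -19/32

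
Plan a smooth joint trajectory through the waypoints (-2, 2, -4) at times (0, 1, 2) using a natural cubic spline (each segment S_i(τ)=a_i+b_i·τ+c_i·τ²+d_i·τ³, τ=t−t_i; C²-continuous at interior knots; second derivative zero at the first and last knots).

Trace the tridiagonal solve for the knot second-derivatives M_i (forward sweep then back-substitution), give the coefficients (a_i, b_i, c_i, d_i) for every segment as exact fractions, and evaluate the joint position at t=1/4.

  seg 0: a=-2 b=13/2 c=0 d=-5/2
  seg 1: a=2 b=-1 c=-15/2 d=5/2
S(1/4) = -53/128

Δ: Δ0=4, Δ1=-6
row 1: diag=4, rhs=-60; c'=1/4, d'=-15
back: M1=-15
M: M0=0, M1=-15, M2=0
seg 0: a=-2, c=M0/2=0, d=(M1−M0)/(6·1)=-5/2, b=Δ0−h0·(2M0+M1)/6=13/2
seg 1: a=2, c=M1/2=-15/2, d=(M2−M1)/(6·1)=5/2, b=Δ1−h1·(2M1+M2)/6=-1
t_q=1/4 → seg 0, τ=1/4; S=-2+13/2·τ+0·τ²+-5/2·τ³=-53/128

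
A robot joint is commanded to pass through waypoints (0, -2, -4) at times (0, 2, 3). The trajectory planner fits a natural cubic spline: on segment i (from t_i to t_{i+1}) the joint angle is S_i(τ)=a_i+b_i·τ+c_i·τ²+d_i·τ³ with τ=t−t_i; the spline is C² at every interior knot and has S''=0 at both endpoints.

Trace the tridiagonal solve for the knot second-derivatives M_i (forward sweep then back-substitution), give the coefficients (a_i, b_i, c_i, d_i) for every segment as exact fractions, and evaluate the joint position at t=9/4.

Δ: Δ0=-1, Δ1=-2
row 1: diag=6, rhs=-6; c'=1/6, d'=-1
back: M1=-1
M: M0=0, M1=-1, M2=0
seg 0: a=0, c=M0/2=0, d=(M1−M0)/(6·2)=-1/12, b=Δ0−h0·(2M0+M1)/6=-2/3
seg 1: a=-2, c=M1/2=-1/2, d=(M2−M1)/(6·1)=1/6, b=Δ1−h1·(2M1+M2)/6=-5/3
t_q=9/4 → seg 1, τ=1/4; S=-2+-5/3·τ+-1/2·τ²+1/6·τ³=-313/128

  seg 0: a=0 b=-2/3 c=0 d=-1/12
  seg 1: a=-2 b=-5/3 c=-1/2 d=1/6
S(9/4) = -313/128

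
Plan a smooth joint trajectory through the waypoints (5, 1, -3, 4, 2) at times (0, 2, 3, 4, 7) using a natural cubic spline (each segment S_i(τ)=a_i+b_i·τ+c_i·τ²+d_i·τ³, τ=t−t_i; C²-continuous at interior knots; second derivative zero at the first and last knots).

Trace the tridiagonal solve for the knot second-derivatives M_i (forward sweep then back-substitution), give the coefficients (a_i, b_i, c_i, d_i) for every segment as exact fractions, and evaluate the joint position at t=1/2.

Δ: Δ0=-2, Δ1=-4, Δ2=7, Δ3=-2/3
row 1: diag=6, rhs=-12; c'=1/6, d'=-2
row 2: denom=4−1·1/6=23/6; d'=(66−1·-2)/(23/6)=408/23
row 3: denom=8−1·6/23=178/23; d'=(-46−1·408/23)/(178/23)=-733/89
back: M3=-733/89
back: M2=408/23−6/23·-733/89=1770/89
back: M1=-2−1/6·1770/89=-473/89
M: M0=0, M1=-473/89, M2=1770/89, M3=-733/89, M4=0
seg 0: a=5, c=M0/2=0, d=(M1−M0)/(6·2)=-473/1068, b=Δ0−h0·(2M0+M1)/6=-61/267
seg 1: a=1, c=M1/2=-473/178, d=(M2−M1)/(6·1)=2243/534, b=Δ1−h1·(2M1+M2)/6=-1480/267
seg 2: a=-3, c=M2/2=885/89, d=(M3−M2)/(6·1)=-2503/534, b=Δ2−h2·(2M2+M3)/6=931/534
seg 3: a=4, c=M3/2=-733/178, d=(M4−M3)/(6·3)=733/1602, b=Δ3−h3·(2M3+M4)/6=2021/267
t_q=1/2 → seg 0, τ=1/2; S=5+-61/267·τ+0·τ²+-473/1068·τ³=13757/2848

  seg 0: a=5 b=-61/267 c=0 d=-473/1068
  seg 1: a=1 b=-1480/267 c=-473/178 d=2243/534
  seg 2: a=-3 b=931/534 c=885/89 d=-2503/534
  seg 3: a=4 b=2021/267 c=-733/178 d=733/1602
S(1/2) = 13757/2848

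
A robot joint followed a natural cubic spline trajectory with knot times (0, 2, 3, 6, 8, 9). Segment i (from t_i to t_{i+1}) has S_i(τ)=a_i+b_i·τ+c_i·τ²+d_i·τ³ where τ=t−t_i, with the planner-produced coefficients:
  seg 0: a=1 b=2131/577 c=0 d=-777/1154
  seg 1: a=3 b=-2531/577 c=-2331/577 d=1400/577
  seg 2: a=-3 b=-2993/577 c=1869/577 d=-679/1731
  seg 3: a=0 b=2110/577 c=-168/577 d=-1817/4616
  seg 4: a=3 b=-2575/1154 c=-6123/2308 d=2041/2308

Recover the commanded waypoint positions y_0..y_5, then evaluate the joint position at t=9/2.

y_0 = S_0(0) = a_0 = 1
y_1 = S_1(0) = a_1 = 3
y_2 = S_2(0) = a_2 = -3
y_3 = S_3(0) = a_3 = 0
y_4 = S_4(0) = a_4 = 3
y_5 = S_4(1) = -1
t_q=9/2 is in segment 2 (τ=3/2); S_2(τ)=-22233/4616

y_0=1 y_1=3 y_2=-3 y_3=0 y_4=3 y_5=-1
S(9/2) = -22233/4616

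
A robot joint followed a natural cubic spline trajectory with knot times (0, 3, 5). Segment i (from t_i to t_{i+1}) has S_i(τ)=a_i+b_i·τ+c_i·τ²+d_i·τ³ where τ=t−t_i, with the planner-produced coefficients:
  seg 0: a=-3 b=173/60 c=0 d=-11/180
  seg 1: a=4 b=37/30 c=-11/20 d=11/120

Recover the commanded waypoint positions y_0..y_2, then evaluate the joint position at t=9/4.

y_0 = S_0(0) = a_0 = -3
y_1 = S_1(0) = a_1 = 4
y_2 = S_1(2) = 5
t_q=9/4 is in segment 0 (τ=9/4); S_0(τ)=3573/1280

y_0=-3 y_1=4 y_2=5
S(9/4) = 3573/1280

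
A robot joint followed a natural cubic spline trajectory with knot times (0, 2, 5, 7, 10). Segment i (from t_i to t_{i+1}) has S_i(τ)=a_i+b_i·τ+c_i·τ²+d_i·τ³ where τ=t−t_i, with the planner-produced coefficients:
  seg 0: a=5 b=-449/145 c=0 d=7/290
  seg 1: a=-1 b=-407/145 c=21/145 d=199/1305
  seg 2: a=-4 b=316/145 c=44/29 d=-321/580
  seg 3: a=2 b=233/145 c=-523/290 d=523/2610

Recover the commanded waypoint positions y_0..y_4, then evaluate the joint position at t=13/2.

y_0=5 y_1=-1 y_2=-4 y_3=2 y_4=-4
S(13/2) = 3781/4640

y_0 = S_0(0) = a_0 = 5
y_1 = S_1(0) = a_1 = -1
y_2 = S_2(0) = a_2 = -4
y_3 = S_3(0) = a_3 = 2
y_4 = S_3(3) = -4
t_q=13/2 is in segment 2 (τ=3/2); S_2(τ)=3781/4640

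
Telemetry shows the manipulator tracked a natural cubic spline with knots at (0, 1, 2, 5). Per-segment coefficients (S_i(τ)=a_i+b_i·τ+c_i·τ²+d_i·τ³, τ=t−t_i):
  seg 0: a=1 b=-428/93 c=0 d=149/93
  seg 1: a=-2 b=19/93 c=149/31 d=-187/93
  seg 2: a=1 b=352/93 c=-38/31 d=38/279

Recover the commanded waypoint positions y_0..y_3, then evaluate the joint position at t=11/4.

y_0=1 y_1=-2 y_2=1 y_3=5
S(11/4) = 3181/992

y_0 = S_0(0) = a_0 = 1
y_1 = S_1(0) = a_1 = -2
y_2 = S_2(0) = a_2 = 1
y_3 = S_2(3) = 5
t_q=11/4 is in segment 2 (τ=3/4); S_2(τ)=3181/992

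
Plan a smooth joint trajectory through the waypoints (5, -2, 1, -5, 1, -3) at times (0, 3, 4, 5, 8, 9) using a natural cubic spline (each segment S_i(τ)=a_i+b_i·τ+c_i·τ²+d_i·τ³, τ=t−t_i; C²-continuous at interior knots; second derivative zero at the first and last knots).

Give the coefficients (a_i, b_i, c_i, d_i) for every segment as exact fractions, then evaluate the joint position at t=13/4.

  seg 0: a=5 b=-2984/547 c=0 d=5123/14769
  seg 1: a=-2 b=2139/547 c=5123/1641 d=-6617/1641
  seg 2: a=1 b=-3188/1641 c=-14728/1641 d=2690/547
  seg 3: a=-5 b=-8434/1641 c=9482/1641 d=-16730/14769
  seg 4: a=1 b=-1732/1641 c=-2416/547 d=2416/1641
S(13/4) = -31167/35008

Δ: Δ0=-7/3, Δ1=3, Δ2=-6, Δ3=2, Δ4=-4
row 1: diag=8, rhs=32; c'=1/8, d'=4
row 2: denom=4−1·1/8=31/8; d'=(-54−1·4)/(31/8)=-464/31
row 3: denom=8−1·8/31=240/31; d'=(48−1·-464/31)/(240/31)=122/15
row 4: denom=8−3·31/80=547/80; d'=(-36−3·122/15)/(547/80)=-4832/547
back: M4=-4832/547
back: M3=122/15−31/80·-4832/547=18964/1641
back: M2=-464/31−8/31·18964/1641=-29456/1641
back: M1=4−1/8·-29456/1641=10246/1641
M: M0=0, M1=10246/1641, M2=-29456/1641, M3=18964/1641, M4=-4832/547, M5=0
seg 0: a=5, c=M0/2=0, d=(M1−M0)/(6·3)=5123/14769, b=Δ0−h0·(2M0+M1)/6=-2984/547
seg 1: a=-2, c=M1/2=5123/1641, d=(M2−M1)/(6·1)=-6617/1641, b=Δ1−h1·(2M1+M2)/6=2139/547
seg 2: a=1, c=M2/2=-14728/1641, d=(M3−M2)/(6·1)=2690/547, b=Δ2−h2·(2M2+M3)/6=-3188/1641
seg 3: a=-5, c=M3/2=9482/1641, d=(M4−M3)/(6·3)=-16730/14769, b=Δ3−h3·(2M3+M4)/6=-8434/1641
seg 4: a=1, c=M4/2=-2416/547, d=(M5−M4)/(6·1)=2416/1641, b=Δ4−h4·(2M4+M5)/6=-1732/1641
t_q=13/4 → seg 1, τ=1/4; S=-2+2139/547·τ+5123/1641·τ²+-6617/1641·τ³=-31167/35008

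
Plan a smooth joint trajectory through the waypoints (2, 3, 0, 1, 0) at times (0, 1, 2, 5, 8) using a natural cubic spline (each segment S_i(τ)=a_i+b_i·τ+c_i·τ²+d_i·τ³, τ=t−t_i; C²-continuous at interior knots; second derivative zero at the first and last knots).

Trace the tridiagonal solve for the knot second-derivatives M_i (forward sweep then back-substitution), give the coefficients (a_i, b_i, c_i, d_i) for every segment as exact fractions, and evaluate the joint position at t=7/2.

  seg 0: a=2 b=121/56 c=0 d=-65/56
  seg 1: a=3 b=-37/28 c=-195/56 d=101/56
  seg 2: a=0 b=-23/8 c=27/14 d=-433/1512
  seg 3: a=1 b=27/28 c=-109/168 d=109/1512
S(7/2) = -421/448

Δ: Δ0=1, Δ1=-3, Δ2=1/3, Δ3=-1/3
row 1: diag=4, rhs=-24; c'=1/4, d'=-6
row 2: denom=8−1·1/4=31/4; d'=(20−1·-6)/(31/4)=104/31
row 3: denom=12−3·12/31=336/31; d'=(-4−3·104/31)/(336/31)=-109/84
back: M3=-109/84
back: M2=104/31−12/31·-109/84=27/7
back: M1=-6−1/4·27/7=-195/28
M: M0=0, M1=-195/28, M2=27/7, M3=-109/84, M4=0
seg 0: a=2, c=M0/2=0, d=(M1−M0)/(6·1)=-65/56, b=Δ0−h0·(2M0+M1)/6=121/56
seg 1: a=3, c=M1/2=-195/56, d=(M2−M1)/(6·1)=101/56, b=Δ1−h1·(2M1+M2)/6=-37/28
seg 2: a=0, c=M2/2=27/14, d=(M3−M2)/(6·3)=-433/1512, b=Δ2−h2·(2M2+M3)/6=-23/8
seg 3: a=1, c=M3/2=-109/168, d=(M4−M3)/(6·3)=109/1512, b=Δ3−h3·(2M3+M4)/6=27/28
t_q=7/2 → seg 2, τ=3/2; S=0+-23/8·τ+27/14·τ²+-433/1512·τ³=-421/448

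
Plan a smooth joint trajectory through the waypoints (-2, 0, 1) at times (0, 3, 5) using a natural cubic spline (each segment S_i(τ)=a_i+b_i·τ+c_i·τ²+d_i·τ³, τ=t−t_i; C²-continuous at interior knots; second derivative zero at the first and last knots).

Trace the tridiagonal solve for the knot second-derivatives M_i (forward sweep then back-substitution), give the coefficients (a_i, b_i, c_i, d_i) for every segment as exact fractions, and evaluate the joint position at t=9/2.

  seg 0: a=-2 b=43/60 c=0 d=-1/180
  seg 1: a=0 b=17/30 c=-1/20 d=1/120
S(9/2) = 49/64

Δ: Δ0=2/3, Δ1=1/2
row 1: diag=10, rhs=-1; c'=1/5, d'=-1/10
back: M1=-1/10
M: M0=0, M1=-1/10, M2=0
seg 0: a=-2, c=M0/2=0, d=(M1−M0)/(6·3)=-1/180, b=Δ0−h0·(2M0+M1)/6=43/60
seg 1: a=0, c=M1/2=-1/20, d=(M2−M1)/(6·2)=1/120, b=Δ1−h1·(2M1+M2)/6=17/30
t_q=9/2 → seg 1, τ=3/2; S=0+17/30·τ+-1/20·τ²+1/120·τ³=49/64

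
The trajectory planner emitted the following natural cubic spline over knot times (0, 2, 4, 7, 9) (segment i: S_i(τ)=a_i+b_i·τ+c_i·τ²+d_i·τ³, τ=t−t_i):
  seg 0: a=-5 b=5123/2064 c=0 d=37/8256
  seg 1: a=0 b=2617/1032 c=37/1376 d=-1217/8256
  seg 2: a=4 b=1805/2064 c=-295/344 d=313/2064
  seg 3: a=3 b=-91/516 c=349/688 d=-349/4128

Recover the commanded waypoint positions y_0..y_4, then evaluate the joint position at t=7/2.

y_0=-5 y_1=0 y_2=4 y_3=3 y_4=4
S(7/2) = 74123/22016

y_0 = S_0(0) = a_0 = -5
y_1 = S_1(0) = a_1 = 0
y_2 = S_2(0) = a_2 = 4
y_3 = S_3(0) = a_3 = 3
y_4 = S_3(2) = 4
t_q=7/2 is in segment 1 (τ=3/2); S_1(τ)=74123/22016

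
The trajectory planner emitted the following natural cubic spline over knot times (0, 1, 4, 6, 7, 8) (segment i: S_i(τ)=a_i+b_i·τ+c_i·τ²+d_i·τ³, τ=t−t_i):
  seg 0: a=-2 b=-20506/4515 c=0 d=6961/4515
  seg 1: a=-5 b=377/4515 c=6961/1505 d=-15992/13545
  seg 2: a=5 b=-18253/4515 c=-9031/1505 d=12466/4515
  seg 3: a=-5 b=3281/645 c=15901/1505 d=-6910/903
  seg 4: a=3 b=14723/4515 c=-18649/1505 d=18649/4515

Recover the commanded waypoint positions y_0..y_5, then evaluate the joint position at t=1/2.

y_0=-2 y_1=-5 y_2=5 y_3=-5 y_4=3 y_5=-2
S(1/2) = -49101/12040

y_0 = S_0(0) = a_0 = -2
y_1 = S_1(0) = a_1 = -5
y_2 = S_2(0) = a_2 = 5
y_3 = S_3(0) = a_3 = -5
y_4 = S_4(0) = a_4 = 3
y_5 = S_4(1) = -2
t_q=1/2 is in segment 0 (τ=1/2); S_0(τ)=-49101/12040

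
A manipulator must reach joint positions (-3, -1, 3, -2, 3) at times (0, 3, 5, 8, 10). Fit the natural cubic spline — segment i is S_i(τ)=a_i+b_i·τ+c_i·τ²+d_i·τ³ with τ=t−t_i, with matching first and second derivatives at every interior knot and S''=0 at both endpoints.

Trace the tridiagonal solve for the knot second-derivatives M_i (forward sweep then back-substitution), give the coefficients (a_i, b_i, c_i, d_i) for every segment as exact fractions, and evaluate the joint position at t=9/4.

  seg 0: a=-3 b=-79/870 c=0 d=659/7830
  seg 1: a=-1 b=949/435 c=659/870 d=-123/290
  seg 2: a=3 b=53/435 c=-311/174 d=3109/7830
  seg 3: a=-2 b=103/870 c=259/145 d=-259/870
S(9/4) = -41679/18560

Δ: Δ0=2/3, Δ1=2, Δ2=-5/3, Δ3=5/2
row 1: diag=10, rhs=8; c'=1/5, d'=4/5
row 2: denom=10−2·1/5=48/5; d'=(-22−2·4/5)/(48/5)=-59/24
row 3: denom=10−3·5/16=145/16; d'=(25−3·-59/24)/(145/16)=518/145
back: M3=518/145
back: M2=-59/24−5/16·518/145=-311/87
back: M1=4/5−1/5·-311/87=659/435
M: M0=0, M1=659/435, M2=-311/87, M3=518/145, M4=0
seg 0: a=-3, c=M0/2=0, d=(M1−M0)/(6·3)=659/7830, b=Δ0−h0·(2M0+M1)/6=-79/870
seg 1: a=-1, c=M1/2=659/870, d=(M2−M1)/(6·2)=-123/290, b=Δ1−h1·(2M1+M2)/6=949/435
seg 2: a=3, c=M2/2=-311/174, d=(M3−M2)/(6·3)=3109/7830, b=Δ2−h2·(2M2+M3)/6=53/435
seg 3: a=-2, c=M3/2=259/145, d=(M4−M3)/(6·2)=-259/870, b=Δ3−h3·(2M3+M4)/6=103/870
t_q=9/4 → seg 0, τ=9/4; S=-3+-79/870·τ+0·τ²+659/7830·τ³=-41679/18560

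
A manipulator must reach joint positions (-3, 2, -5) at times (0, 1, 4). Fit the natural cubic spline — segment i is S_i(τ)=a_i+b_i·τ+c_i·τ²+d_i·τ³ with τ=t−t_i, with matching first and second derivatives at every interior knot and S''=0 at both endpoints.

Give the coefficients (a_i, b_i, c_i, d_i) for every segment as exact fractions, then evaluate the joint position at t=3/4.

  seg 0: a=-3 b=71/12 c=0 d=-11/12
  seg 1: a=2 b=19/6 c=-11/4 d=11/36
S(3/4) = 269/256

Δ: Δ0=5, Δ1=-7/3
row 1: diag=8, rhs=-44; c'=3/8, d'=-11/2
back: M1=-11/2
M: M0=0, M1=-11/2, M2=0
seg 0: a=-3, c=M0/2=0, d=(M1−M0)/(6·1)=-11/12, b=Δ0−h0·(2M0+M1)/6=71/12
seg 1: a=2, c=M1/2=-11/4, d=(M2−M1)/(6·3)=11/36, b=Δ1−h1·(2M1+M2)/6=19/6
t_q=3/4 → seg 0, τ=3/4; S=-3+71/12·τ+0·τ²+-11/12·τ³=269/256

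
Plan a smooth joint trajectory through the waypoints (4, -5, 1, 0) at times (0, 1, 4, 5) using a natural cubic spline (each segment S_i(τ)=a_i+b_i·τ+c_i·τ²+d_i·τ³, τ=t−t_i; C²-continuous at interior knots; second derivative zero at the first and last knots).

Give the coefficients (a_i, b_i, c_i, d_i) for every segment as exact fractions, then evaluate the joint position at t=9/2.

  seg 0: a=4 b=-592/55 c=0 d=97/55
  seg 1: a=-5 b=-301/55 c=291/55 d=-14/15
  seg 2: a=1 b=59/55 c=-171/55 d=57/55
S(9/2) = 391/440

Δ: Δ0=-9, Δ1=2, Δ2=-1
row 1: diag=8, rhs=66; c'=3/8, d'=33/4
row 2: denom=8−3·3/8=55/8; d'=(-18−3·33/4)/(55/8)=-342/55
back: M2=-342/55
back: M1=33/4−3/8·-342/55=582/55
M: M0=0, M1=582/55, M2=-342/55, M3=0
seg 0: a=4, c=M0/2=0, d=(M1−M0)/(6·1)=97/55, b=Δ0−h0·(2M0+M1)/6=-592/55
seg 1: a=-5, c=M1/2=291/55, d=(M2−M1)/(6·3)=-14/15, b=Δ1−h1·(2M1+M2)/6=-301/55
seg 2: a=1, c=M2/2=-171/55, d=(M3−M2)/(6·1)=57/55, b=Δ2−h2·(2M2+M3)/6=59/55
t_q=9/2 → seg 2, τ=1/2; S=1+59/55·τ+-171/55·τ²+57/55·τ³=391/440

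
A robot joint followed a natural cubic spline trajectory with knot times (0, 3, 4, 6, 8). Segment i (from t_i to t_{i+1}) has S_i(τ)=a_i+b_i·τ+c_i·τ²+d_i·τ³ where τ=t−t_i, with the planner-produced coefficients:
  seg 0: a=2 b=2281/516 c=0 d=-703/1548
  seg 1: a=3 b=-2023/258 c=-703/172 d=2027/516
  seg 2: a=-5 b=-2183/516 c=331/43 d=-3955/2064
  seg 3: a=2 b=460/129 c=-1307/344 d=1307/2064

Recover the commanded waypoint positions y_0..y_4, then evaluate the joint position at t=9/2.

y_0 = S_0(0) = a_0 = 2
y_1 = S_1(0) = a_1 = 3
y_2 = S_2(0) = a_2 = -5
y_3 = S_3(0) = a_3 = 2
y_4 = S_3(2) = -1
t_q=9/2 is in segment 2 (τ=1/2); S_2(τ)=-29889/5504

y_0=2 y_1=3 y_2=-5 y_3=2 y_4=-1
S(9/2) = -29889/5504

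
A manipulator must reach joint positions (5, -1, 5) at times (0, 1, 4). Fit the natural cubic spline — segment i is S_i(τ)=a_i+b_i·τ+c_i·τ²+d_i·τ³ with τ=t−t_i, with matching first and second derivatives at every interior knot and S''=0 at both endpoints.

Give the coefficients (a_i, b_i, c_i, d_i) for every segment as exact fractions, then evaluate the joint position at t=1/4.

Δ: Δ0=-6, Δ1=2
row 1: diag=8, rhs=48; c'=3/8, d'=6
back: M1=6
M: M0=0, M1=6, M2=0
seg 0: a=5, c=M0/2=0, d=(M1−M0)/(6·1)=1, b=Δ0−h0·(2M0+M1)/6=-7
seg 1: a=-1, c=M1/2=3, d=(M2−M1)/(6·3)=-1/3, b=Δ1−h1·(2M1+M2)/6=-4
t_q=1/4 → seg 0, τ=1/4; S=5+-7·τ+0·τ²+1·τ³=209/64

  seg 0: a=5 b=-7 c=0 d=1
  seg 1: a=-1 b=-4 c=3 d=-1/3
S(1/4) = 209/64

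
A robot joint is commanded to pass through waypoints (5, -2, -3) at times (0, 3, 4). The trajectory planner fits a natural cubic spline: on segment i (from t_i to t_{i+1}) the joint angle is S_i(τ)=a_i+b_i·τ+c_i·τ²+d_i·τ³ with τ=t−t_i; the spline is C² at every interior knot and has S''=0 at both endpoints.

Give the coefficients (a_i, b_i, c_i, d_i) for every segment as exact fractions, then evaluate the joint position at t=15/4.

Δ: Δ0=-7/3, Δ1=-1
row 1: diag=8, rhs=8; c'=1/8, d'=1
back: M1=1
M: M0=0, M1=1, M2=0
seg 0: a=5, c=M0/2=0, d=(M1−M0)/(6·3)=1/18, b=Δ0−h0·(2M0+M1)/6=-17/6
seg 1: a=-2, c=M1/2=1/2, d=(M2−M1)/(6·1)=-1/6, b=Δ1−h1·(2M1+M2)/6=-4/3
t_q=15/4 → seg 1, τ=3/4; S=-2+-4/3·τ+1/2·τ²+-1/6·τ³=-357/128

  seg 0: a=5 b=-17/6 c=0 d=1/18
  seg 1: a=-2 b=-4/3 c=1/2 d=-1/6
S(15/4) = -357/128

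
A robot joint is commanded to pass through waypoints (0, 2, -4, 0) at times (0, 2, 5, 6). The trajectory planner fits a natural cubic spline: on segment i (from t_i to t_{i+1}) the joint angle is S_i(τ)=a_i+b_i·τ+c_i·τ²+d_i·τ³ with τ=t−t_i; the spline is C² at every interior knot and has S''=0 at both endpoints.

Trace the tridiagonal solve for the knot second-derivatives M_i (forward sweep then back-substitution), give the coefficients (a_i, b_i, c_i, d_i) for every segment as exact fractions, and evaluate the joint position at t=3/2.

Δ: Δ0=1, Δ1=-2, Δ2=4
row 1: diag=10, rhs=-18; c'=3/10, d'=-9/5
row 2: denom=8−3·3/10=71/10; d'=(36−3·-9/5)/(71/10)=414/71
back: M2=414/71
back: M1=-9/5−3/10·414/71=-252/71
M: M0=0, M1=-252/71, M2=414/71, M3=0
seg 0: a=0, c=M0/2=0, d=(M1−M0)/(6·2)=-21/71, b=Δ0−h0·(2M0+M1)/6=155/71
seg 1: a=2, c=M1/2=-126/71, d=(M2−M1)/(6·3)=37/71, b=Δ1−h1·(2M1+M2)/6=-97/71
seg 2: a=-4, c=M2/2=207/71, d=(M3−M2)/(6·1)=-69/71, b=Δ2−h2·(2M2+M3)/6=146/71
t_q=3/2 → seg 0, τ=3/2; S=0+155/71·τ+0·τ²+-21/71·τ³=1293/568

  seg 0: a=0 b=155/71 c=0 d=-21/71
  seg 1: a=2 b=-97/71 c=-126/71 d=37/71
  seg 2: a=-4 b=146/71 c=207/71 d=-69/71
S(3/2) = 1293/568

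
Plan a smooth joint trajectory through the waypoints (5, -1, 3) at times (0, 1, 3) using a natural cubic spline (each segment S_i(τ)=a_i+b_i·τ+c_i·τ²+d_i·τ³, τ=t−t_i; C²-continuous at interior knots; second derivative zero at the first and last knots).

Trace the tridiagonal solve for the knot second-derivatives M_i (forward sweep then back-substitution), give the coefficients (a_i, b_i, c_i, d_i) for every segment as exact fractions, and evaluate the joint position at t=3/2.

  seg 0: a=5 b=-22/3 c=0 d=4/3
  seg 1: a=-1 b=-10/3 c=4 d=-2/3
S(3/2) = -7/4

Δ: Δ0=-6, Δ1=2
row 1: diag=6, rhs=48; c'=1/3, d'=8
back: M1=8
M: M0=0, M1=8, M2=0
seg 0: a=5, c=M0/2=0, d=(M1−M0)/(6·1)=4/3, b=Δ0−h0·(2M0+M1)/6=-22/3
seg 1: a=-1, c=M1/2=4, d=(M2−M1)/(6·2)=-2/3, b=Δ1−h1·(2M1+M2)/6=-10/3
t_q=3/2 → seg 1, τ=1/2; S=-1+-10/3·τ+4·τ²+-2/3·τ³=-7/4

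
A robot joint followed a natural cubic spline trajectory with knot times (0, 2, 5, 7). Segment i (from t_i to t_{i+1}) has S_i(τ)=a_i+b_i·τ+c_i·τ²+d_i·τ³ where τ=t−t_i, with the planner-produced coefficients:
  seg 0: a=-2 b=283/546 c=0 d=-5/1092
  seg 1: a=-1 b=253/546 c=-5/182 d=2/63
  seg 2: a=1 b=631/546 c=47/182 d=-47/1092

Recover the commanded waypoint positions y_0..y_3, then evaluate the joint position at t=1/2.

y_0 = S_0(0) = a_0 = -2
y_1 = S_1(0) = a_1 = -1
y_2 = S_2(0) = a_2 = 1
y_3 = S_2(2) = 4
t_q=1/2 is in segment 0 (τ=1/2); S_0(τ)=-5071/2912

y_0=-2 y_1=-1 y_2=1 y_3=4
S(1/2) = -5071/2912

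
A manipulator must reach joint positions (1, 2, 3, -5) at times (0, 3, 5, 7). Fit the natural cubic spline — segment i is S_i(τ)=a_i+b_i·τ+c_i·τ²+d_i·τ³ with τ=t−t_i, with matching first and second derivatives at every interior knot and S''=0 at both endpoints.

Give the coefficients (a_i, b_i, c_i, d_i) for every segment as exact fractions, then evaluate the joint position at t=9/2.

  seg 0: a=1 b=-17/228 c=0 d=31/684
  seg 1: a=2 b=131/114 c=31/76 d=-167/456
  seg 2: a=3 b=-92/57 c=-34/19 d=17/57
S(9/2) = 4141/1216

Δ: Δ0=1/3, Δ1=1/2, Δ2=-4
row 1: diag=10, rhs=1; c'=1/5, d'=1/10
row 2: denom=8−2·1/5=38/5; d'=(-27−2·1/10)/(38/5)=-68/19
back: M2=-68/19
back: M1=1/10−1/5·-68/19=31/38
M: M0=0, M1=31/38, M2=-68/19, M3=0
seg 0: a=1, c=M0/2=0, d=(M1−M0)/(6·3)=31/684, b=Δ0−h0·(2M0+M1)/6=-17/228
seg 1: a=2, c=M1/2=31/76, d=(M2−M1)/(6·2)=-167/456, b=Δ1−h1·(2M1+M2)/6=131/114
seg 2: a=3, c=M2/2=-34/19, d=(M3−M2)/(6·2)=17/57, b=Δ2−h2·(2M2+M3)/6=-92/57
t_q=9/2 → seg 1, τ=3/2; S=2+131/114·τ+31/76·τ²+-167/456·τ³=4141/1216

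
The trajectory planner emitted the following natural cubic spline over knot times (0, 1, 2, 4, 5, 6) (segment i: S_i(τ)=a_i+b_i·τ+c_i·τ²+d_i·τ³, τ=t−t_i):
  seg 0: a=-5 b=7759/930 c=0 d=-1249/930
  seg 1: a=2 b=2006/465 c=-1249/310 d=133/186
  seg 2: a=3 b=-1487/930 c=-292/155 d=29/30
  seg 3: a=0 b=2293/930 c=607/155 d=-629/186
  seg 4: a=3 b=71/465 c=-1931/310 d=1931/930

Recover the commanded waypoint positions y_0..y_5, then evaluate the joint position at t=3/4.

y_0 = S_0(0) = a_0 = -5
y_1 = S_1(0) = a_1 = 2
y_2 = S_2(0) = a_2 = 3
y_3 = S_3(0) = a_3 = 0
y_4 = S_4(0) = a_4 = 3
y_5 = S_4(1) = -1
t_q=3/4 is in segment 0 (τ=3/4); S_0(τ)=13703/19840

y_0=-5 y_1=2 y_2=3 y_3=0 y_4=3 y_5=-1
S(3/4) = 13703/19840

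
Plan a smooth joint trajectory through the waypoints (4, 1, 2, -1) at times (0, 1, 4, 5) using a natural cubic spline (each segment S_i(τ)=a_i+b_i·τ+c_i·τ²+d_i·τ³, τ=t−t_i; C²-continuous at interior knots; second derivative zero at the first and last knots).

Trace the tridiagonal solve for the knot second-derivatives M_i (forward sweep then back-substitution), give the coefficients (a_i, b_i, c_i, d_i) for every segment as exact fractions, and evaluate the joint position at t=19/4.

  seg 0: a=4 b=-11/3 c=0 d=2/3
  seg 1: a=1 b=-5/3 c=2 d=-4/9
  seg 2: a=2 b=-5/3 c=-2 d=2/3
S(19/4) = -3/32

Δ: Δ0=-3, Δ1=1/3, Δ2=-3
row 1: diag=8, rhs=20; c'=3/8, d'=5/2
row 2: denom=8−3·3/8=55/8; d'=(-20−3·5/2)/(55/8)=-4
back: M2=-4
back: M1=5/2−3/8·-4=4
M: M0=0, M1=4, M2=-4, M3=0
seg 0: a=4, c=M0/2=0, d=(M1−M0)/(6·1)=2/3, b=Δ0−h0·(2M0+M1)/6=-11/3
seg 1: a=1, c=M1/2=2, d=(M2−M1)/(6·3)=-4/9, b=Δ1−h1·(2M1+M2)/6=-5/3
seg 2: a=2, c=M2/2=-2, d=(M3−M2)/(6·1)=2/3, b=Δ2−h2·(2M2+M3)/6=-5/3
t_q=19/4 → seg 2, τ=3/4; S=2+-5/3·τ+-2·τ²+2/3·τ³=-3/32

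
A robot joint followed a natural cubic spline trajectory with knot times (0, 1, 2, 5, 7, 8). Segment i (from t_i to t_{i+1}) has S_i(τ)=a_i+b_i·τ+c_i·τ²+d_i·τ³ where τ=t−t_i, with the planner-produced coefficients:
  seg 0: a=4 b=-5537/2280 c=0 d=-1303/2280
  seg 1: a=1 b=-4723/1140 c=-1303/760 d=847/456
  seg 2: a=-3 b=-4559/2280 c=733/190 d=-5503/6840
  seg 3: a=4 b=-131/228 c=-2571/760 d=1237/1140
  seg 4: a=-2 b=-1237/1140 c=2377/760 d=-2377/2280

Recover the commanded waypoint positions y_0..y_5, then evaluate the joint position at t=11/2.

y_0=4 y_1=1 y_2=-3 y_3=4 y_4=-2 y_5=-1
S(11/2) = 1141/380

y_0 = S_0(0) = a_0 = 4
y_1 = S_1(0) = a_1 = 1
y_2 = S_2(0) = a_2 = -3
y_3 = S_3(0) = a_3 = 4
y_4 = S_4(0) = a_4 = -2
y_5 = S_4(1) = -1
t_q=11/2 is in segment 3 (τ=1/2); S_3(τ)=1141/380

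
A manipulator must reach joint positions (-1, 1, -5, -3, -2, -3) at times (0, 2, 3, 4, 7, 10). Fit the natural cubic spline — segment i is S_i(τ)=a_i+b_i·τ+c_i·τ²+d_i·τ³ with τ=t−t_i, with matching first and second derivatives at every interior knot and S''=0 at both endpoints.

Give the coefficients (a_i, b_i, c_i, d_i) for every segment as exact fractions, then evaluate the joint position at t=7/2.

Δ: Δ0=1, Δ1=-6, Δ2=2, Δ3=1/3, Δ4=-1/3
row 1: diag=6, rhs=-42; c'=1/6, d'=-7
row 2: denom=4−1·1/6=23/6; d'=(48−1·-7)/(23/6)=330/23
row 3: denom=8−1·6/23=178/23; d'=(-10−1·330/23)/(178/23)=-280/89
row 4: denom=12−3·69/178=1929/178; d'=(-4−3·-280/89)/(1929/178)=968/1929
back: M4=968/1929
back: M3=-280/89−69/178·968/1929=-2148/643
back: M2=330/23−6/23·-2148/643=9786/643
back: M1=-7−1/6·9786/643=-6132/643
M: M0=0, M1=-6132/643, M2=9786/643, M3=-2148/643, M4=968/1929, M5=0
seg 0: a=-1, c=M0/2=0, d=(M1−M0)/(6·2)=-511/643, b=Δ0−h0·(2M0+M1)/6=2687/643
seg 1: a=1, c=M1/2=-3066/643, d=(M2−M1)/(6·1)=2653/643, b=Δ1−h1·(2M1+M2)/6=-3445/643
seg 2: a=-5, c=M2/2=4893/643, d=(M3−M2)/(6·1)=-1989/643, b=Δ2−h2·(2M2+M3)/6=-1618/643
seg 3: a=-3, c=M3/2=-1074/643, d=(M4−M3)/(6·3)=3706/17361, b=Δ3−h3·(2M3+M4)/6=2201/643
seg 4: a=-2, c=M4/2=484/1929, d=(M5−M4)/(6·3)=-484/17361, b=Δ4−h4·(2M4+M5)/6=-537/643
t_q=7/2 → seg 2, τ=1/2; S=-5+-1618/643·τ+4893/643·τ²+-1989/643·τ³=-24395/5144

  seg 0: a=-1 b=2687/643 c=0 d=-511/643
  seg 1: a=1 b=-3445/643 c=-3066/643 d=2653/643
  seg 2: a=-5 b=-1618/643 c=4893/643 d=-1989/643
  seg 3: a=-3 b=2201/643 c=-1074/643 d=3706/17361
  seg 4: a=-2 b=-537/643 c=484/1929 d=-484/17361
S(7/2) = -24395/5144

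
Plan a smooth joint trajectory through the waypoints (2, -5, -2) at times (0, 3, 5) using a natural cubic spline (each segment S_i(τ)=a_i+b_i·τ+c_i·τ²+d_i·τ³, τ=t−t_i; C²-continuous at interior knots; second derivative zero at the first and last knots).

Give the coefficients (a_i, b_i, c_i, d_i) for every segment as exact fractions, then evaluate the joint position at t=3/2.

Δ: Δ0=-7/3, Δ1=3/2
row 1: diag=10, rhs=23; c'=1/5, d'=23/10
back: M1=23/10
M: M0=0, M1=23/10, M2=0
seg 0: a=2, c=M0/2=0, d=(M1−M0)/(6·3)=23/180, b=Δ0−h0·(2M0+M1)/6=-209/60
seg 1: a=-5, c=M1/2=23/20, d=(M2−M1)/(6·2)=-23/120, b=Δ1−h1·(2M1+M2)/6=-1/30
t_q=3/2 → seg 0, τ=3/2; S=2+-209/60·τ+0·τ²+23/180·τ³=-447/160

  seg 0: a=2 b=-209/60 c=0 d=23/180
  seg 1: a=-5 b=-1/30 c=23/20 d=-23/120
S(3/2) = -447/160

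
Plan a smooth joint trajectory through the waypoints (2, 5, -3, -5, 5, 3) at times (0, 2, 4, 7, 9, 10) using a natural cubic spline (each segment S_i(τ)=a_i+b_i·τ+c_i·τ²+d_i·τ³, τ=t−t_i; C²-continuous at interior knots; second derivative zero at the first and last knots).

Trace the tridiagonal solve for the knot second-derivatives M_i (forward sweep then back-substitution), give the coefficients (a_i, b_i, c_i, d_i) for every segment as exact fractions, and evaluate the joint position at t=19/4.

  seg 0: a=2 b=17209/5736 c=0 d=-8605/22944
  seg 1: a=5 b=-4303/2868 c=-8605/3824 d=11477/22944
  seg 2: a=-3 b=-25805/5736 c=359/478 d=3019/17208
  seg 3: a=-5 b=13607/2868 c=4455/1912 d=-1579/1434
  seg 4: a=5 b=2441/2868 c=-8177/1912 d=8177/5736
S(19/4) = -719231/122368

Δ: Δ0=3/2, Δ1=-4, Δ2=-2/3, Δ3=5, Δ4=-2
row 1: diag=8, rhs=-33; c'=1/4, d'=-33/8
row 2: denom=10−2·1/4=19/2; d'=(20−2·-33/8)/(19/2)=113/38
row 3: denom=10−3·6/19=172/19; d'=(34−3·113/38)/(172/19)=953/344
row 4: denom=6−2·19/86=239/43; d'=(-42−2·953/344)/(239/43)=-8177/956
back: M4=-8177/956
back: M3=953/344−19/86·-8177/956=4455/956
back: M2=113/38−6/19·4455/956=359/239
back: M1=-33/8−1/4·359/239=-8605/1912
M: M0=0, M1=-8605/1912, M2=359/239, M3=4455/956, M4=-8177/956, M5=0
seg 0: a=2, c=M0/2=0, d=(M1−M0)/(6·2)=-8605/22944, b=Δ0−h0·(2M0+M1)/6=17209/5736
seg 1: a=5, c=M1/2=-8605/3824, d=(M2−M1)/(6·2)=11477/22944, b=Δ1−h1·(2M1+M2)/6=-4303/2868
seg 2: a=-3, c=M2/2=359/478, d=(M3−M2)/(6·3)=3019/17208, b=Δ2−h2·(2M2+M3)/6=-25805/5736
seg 3: a=-5, c=M3/2=4455/1912, d=(M4−M3)/(6·2)=-1579/1434, b=Δ3−h3·(2M3+M4)/6=13607/2868
seg 4: a=5, c=M4/2=-8177/1912, d=(M5−M4)/(6·1)=8177/5736, b=Δ4−h4·(2M4+M5)/6=2441/2868
t_q=19/4 → seg 2, τ=3/4; S=-3+-25805/5736·τ+359/478·τ²+3019/17208·τ³=-719231/122368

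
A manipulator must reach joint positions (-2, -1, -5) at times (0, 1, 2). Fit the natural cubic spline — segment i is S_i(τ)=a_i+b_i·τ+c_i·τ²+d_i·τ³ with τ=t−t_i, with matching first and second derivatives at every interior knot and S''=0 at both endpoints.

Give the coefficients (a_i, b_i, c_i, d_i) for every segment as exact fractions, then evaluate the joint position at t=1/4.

Δ: Δ0=1, Δ1=-4
row 1: diag=4, rhs=-30; c'=1/4, d'=-15/2
back: M1=-15/2
M: M0=0, M1=-15/2, M2=0
seg 0: a=-2, c=M0/2=0, d=(M1−M0)/(6·1)=-5/4, b=Δ0−h0·(2M0+M1)/6=9/4
seg 1: a=-1, c=M1/2=-15/4, d=(M2−M1)/(6·1)=5/4, b=Δ1−h1·(2M1+M2)/6=-3/2
t_q=1/4 → seg 0, τ=1/4; S=-2+9/4·τ+0·τ²+-5/4·τ³=-373/256

  seg 0: a=-2 b=9/4 c=0 d=-5/4
  seg 1: a=-1 b=-3/2 c=-15/4 d=5/4
S(1/4) = -373/256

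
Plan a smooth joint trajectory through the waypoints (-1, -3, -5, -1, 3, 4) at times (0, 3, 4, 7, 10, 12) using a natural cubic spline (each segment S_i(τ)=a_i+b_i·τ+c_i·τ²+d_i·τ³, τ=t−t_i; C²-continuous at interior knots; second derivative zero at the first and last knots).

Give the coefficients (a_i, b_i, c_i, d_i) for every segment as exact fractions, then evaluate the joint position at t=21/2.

  seg 0: a=-1 b=65/4182 c=0 d=-317/4182
  seg 1: a=-3 b=-4247/2091 c=-951/1394 d=2983/4182
  seg 2: a=-5 b=-5251/4182 c=1016/697 d=-829/4182
  seg 3: a=-1 b=263/123 c=-455/1394 d=27/1394
  seg 4: a=3 b=2939/4182 c=-106/697 d=53/2091
S(21/2) = 18493/5576

Δ: Δ0=-2/3, Δ1=-2, Δ2=4/3, Δ3=4/3, Δ4=1/2
row 1: diag=8, rhs=-8; c'=1/8, d'=-1
row 2: denom=8−1·1/8=63/8; d'=(20−1·-1)/(63/8)=8/3
row 3: denom=12−3·8/21=76/7; d'=(0−3·8/3)/(76/7)=-14/19
row 4: denom=10−3·21/76=697/76; d'=(-5−3·-14/19)/(697/76)=-212/697
back: M4=-212/697
back: M3=-14/19−21/76·-212/697=-455/697
back: M2=8/3−8/21·-455/697=2032/697
back: M1=-1−1/8·2032/697=-951/697
M: M0=0, M1=-951/697, M2=2032/697, M3=-455/697, M4=-212/697, M5=0
seg 0: a=-1, c=M0/2=0, d=(M1−M0)/(6·3)=-317/4182, b=Δ0−h0·(2M0+M1)/6=65/4182
seg 1: a=-3, c=M1/2=-951/1394, d=(M2−M1)/(6·1)=2983/4182, b=Δ1−h1·(2M1+M2)/6=-4247/2091
seg 2: a=-5, c=M2/2=1016/697, d=(M3−M2)/(6·3)=-829/4182, b=Δ2−h2·(2M2+M3)/6=-5251/4182
seg 3: a=-1, c=M3/2=-455/1394, d=(M4−M3)/(6·3)=27/1394, b=Δ3−h3·(2M3+M4)/6=263/123
seg 4: a=3, c=M4/2=-106/697, d=(M5−M4)/(6·2)=53/2091, b=Δ4−h4·(2M4+M5)/6=2939/4182
t_q=21/2 → seg 4, τ=1/2; S=3+2939/4182·τ+-106/697·τ²+53/2091·τ³=18493/5576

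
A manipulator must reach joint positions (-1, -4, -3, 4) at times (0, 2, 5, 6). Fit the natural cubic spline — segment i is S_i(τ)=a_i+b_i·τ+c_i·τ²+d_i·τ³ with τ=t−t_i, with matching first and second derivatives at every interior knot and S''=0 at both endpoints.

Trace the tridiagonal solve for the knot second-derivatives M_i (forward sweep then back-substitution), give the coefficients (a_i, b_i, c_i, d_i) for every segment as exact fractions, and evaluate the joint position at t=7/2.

  seg 0: a=-1 b=-575/426 c=0 d=-8/213
  seg 1: a=-4 b=-767/426 c=-16/71 d=133/426
  seg 2: a=-3 b=1124/213 c=367/142 d=-367/426
S(7/2) = -6991/1136

Δ: Δ0=-3/2, Δ1=1/3, Δ2=7
row 1: diag=10, rhs=11; c'=3/10, d'=11/10
row 2: denom=8−3·3/10=71/10; d'=(40−3·11/10)/(71/10)=367/71
back: M2=367/71
back: M1=11/10−3/10·367/71=-32/71
M: M0=0, M1=-32/71, M2=367/71, M3=0
seg 0: a=-1, c=M0/2=0, d=(M1−M0)/(6·2)=-8/213, b=Δ0−h0·(2M0+M1)/6=-575/426
seg 1: a=-4, c=M1/2=-16/71, d=(M2−M1)/(6·3)=133/426, b=Δ1−h1·(2M1+M2)/6=-767/426
seg 2: a=-3, c=M2/2=367/142, d=(M3−M2)/(6·1)=-367/426, b=Δ2−h2·(2M2+M3)/6=1124/213
t_q=7/2 → seg 1, τ=3/2; S=-4+-767/426·τ+-16/71·τ²+133/426·τ³=-6991/1136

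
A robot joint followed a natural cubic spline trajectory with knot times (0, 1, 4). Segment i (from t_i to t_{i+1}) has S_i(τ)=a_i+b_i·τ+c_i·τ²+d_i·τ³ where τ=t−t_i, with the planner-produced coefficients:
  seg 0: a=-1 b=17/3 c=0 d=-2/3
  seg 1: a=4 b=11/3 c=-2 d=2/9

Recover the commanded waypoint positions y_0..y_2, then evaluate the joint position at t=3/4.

y_0 = S_0(0) = a_0 = -1
y_1 = S_1(0) = a_1 = 4
y_2 = S_1(3) = 3
t_q=3/4 is in segment 0 (τ=3/4); S_0(τ)=95/32

y_0=-1 y_1=4 y_2=3
S(3/4) = 95/32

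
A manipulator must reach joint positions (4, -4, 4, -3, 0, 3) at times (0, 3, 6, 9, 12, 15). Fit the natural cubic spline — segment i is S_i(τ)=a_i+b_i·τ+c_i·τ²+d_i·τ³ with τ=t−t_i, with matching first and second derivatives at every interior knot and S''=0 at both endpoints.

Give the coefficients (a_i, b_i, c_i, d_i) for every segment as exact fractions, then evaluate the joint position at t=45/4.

Δ: Δ0=-8/3, Δ1=8/3, Δ2=-7/3, Δ3=1, Δ4=1
row 1: diag=12, rhs=32; c'=1/4, d'=8/3
row 2: denom=12−3·1/4=45/4; d'=(-30−3·8/3)/(45/4)=-152/45
row 3: denom=12−3·4/15=56/5; d'=(20−3·-152/45)/(56/5)=113/42
row 4: denom=12−3·15/56=627/56; d'=(0−3·113/42)/(627/56)=-452/627
back: M4=-452/627
back: M3=113/42−15/56·-452/627=1808/627
back: M2=-152/45−4/15·1808/627=-2600/627
back: M1=8/3−1/4·-2600/627=774/209
M: M0=0, M1=774/209, M2=-2600/627, M3=1808/627, M4=-452/627, M5=0
seg 0: a=4, c=M0/2=0, d=(M1−M0)/(6·3)=43/209, b=Δ0−h0·(2M0+M1)/6=-2833/627
seg 1: a=-4, c=M1/2=387/209, d=(M2−M1)/(6·3)=-2461/5643, b=Δ1−h1·(2M1+M2)/6=650/627
seg 2: a=4, c=M2/2=-1300/627, d=(M3−M2)/(6·3)=116/297, b=Δ2−h2·(2M2+M3)/6=233/627
seg 3: a=-3, c=M3/2=904/627, d=(M4−M3)/(6·3)=-1130/5643, b=Δ3−h3·(2M3+M4)/6=-955/627
seg 4: a=0, c=M4/2=-226/627, d=(M5−M4)/(6·3)=226/5643, b=Δ4−h4·(2M4+M5)/6=1079/627
t_q=45/4 → seg 3, τ=9/4; S=-3+-955/627·τ+904/627·τ²+-1130/5643·τ³=-9423/6688

  seg 0: a=4 b=-2833/627 c=0 d=43/209
  seg 1: a=-4 b=650/627 c=387/209 d=-2461/5643
  seg 2: a=4 b=233/627 c=-1300/627 d=116/297
  seg 3: a=-3 b=-955/627 c=904/627 d=-1130/5643
  seg 4: a=0 b=1079/627 c=-226/627 d=226/5643
S(45/4) = -9423/6688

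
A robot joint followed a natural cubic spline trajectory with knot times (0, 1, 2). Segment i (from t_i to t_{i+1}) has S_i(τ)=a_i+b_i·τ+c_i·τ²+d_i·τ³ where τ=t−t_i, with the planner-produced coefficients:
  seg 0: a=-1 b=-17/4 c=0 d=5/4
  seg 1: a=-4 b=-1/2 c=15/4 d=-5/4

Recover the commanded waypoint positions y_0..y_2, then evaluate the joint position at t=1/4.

y_0 = S_0(0) = a_0 = -1
y_1 = S_1(0) = a_1 = -4
y_2 = S_1(1) = -2
t_q=1/4 is in segment 0 (τ=1/4); S_0(τ)=-523/256

y_0=-1 y_1=-4 y_2=-2
S(1/4) = -523/256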